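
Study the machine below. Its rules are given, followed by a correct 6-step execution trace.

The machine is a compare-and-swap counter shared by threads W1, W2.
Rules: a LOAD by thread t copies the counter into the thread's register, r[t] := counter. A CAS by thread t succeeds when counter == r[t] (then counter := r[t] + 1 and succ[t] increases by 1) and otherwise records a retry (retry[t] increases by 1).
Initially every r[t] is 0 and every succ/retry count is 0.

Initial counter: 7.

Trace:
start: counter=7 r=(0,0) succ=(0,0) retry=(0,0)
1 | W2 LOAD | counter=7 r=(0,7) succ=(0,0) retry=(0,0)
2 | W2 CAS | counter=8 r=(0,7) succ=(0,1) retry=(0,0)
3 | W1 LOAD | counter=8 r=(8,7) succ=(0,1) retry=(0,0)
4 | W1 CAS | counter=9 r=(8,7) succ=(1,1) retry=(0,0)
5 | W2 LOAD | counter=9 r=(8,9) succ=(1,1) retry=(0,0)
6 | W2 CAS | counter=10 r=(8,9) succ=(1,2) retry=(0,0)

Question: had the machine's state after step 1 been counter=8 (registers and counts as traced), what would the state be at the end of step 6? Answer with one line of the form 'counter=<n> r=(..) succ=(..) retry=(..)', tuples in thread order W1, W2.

state after step 1 := counter=8 r=(0,7) succ=(0,0) retry=(0,0)
2 | W2 CAS | counter=8 r=(0,7) succ=(0,0) retry=(0,1)
3 | W1 LOAD | counter=8 r=(8,7) succ=(0,0) retry=(0,1)
4 | W1 CAS | counter=9 r=(8,7) succ=(1,0) retry=(0,1)
5 | W2 LOAD | counter=9 r=(8,9) succ=(1,0) retry=(0,1)
6 | W2 CAS | counter=10 r=(8,9) succ=(1,1) retry=(0,1)

counter=10 r=(8,9) succ=(1,1) retry=(0,1)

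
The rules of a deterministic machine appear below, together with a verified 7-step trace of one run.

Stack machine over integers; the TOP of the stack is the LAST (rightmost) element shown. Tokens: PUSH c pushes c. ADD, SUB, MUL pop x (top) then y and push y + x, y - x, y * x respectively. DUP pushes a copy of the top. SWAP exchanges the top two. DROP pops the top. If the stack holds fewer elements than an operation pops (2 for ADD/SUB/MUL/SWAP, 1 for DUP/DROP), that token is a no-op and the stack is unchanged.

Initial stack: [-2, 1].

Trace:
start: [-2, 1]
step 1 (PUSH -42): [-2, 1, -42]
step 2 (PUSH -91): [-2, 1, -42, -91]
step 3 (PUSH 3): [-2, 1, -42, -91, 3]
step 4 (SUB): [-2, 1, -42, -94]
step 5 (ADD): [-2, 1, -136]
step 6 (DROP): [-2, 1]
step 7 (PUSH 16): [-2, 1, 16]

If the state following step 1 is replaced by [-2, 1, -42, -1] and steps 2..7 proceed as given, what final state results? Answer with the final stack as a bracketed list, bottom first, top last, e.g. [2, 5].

[-2, 1, -42, 16]

state after step 1 := [-2, 1, -42, -1]
step 2 (PUSH -91): [-2, 1, -42, -1, -91]
step 3 (PUSH 3): [-2, 1, -42, -1, -91, 3]
step 4 (SUB): [-2, 1, -42, -1, -94]
step 5 (ADD): [-2, 1, -42, -95]
step 6 (DROP): [-2, 1, -42]
step 7 (PUSH 16): [-2, 1, -42, 16]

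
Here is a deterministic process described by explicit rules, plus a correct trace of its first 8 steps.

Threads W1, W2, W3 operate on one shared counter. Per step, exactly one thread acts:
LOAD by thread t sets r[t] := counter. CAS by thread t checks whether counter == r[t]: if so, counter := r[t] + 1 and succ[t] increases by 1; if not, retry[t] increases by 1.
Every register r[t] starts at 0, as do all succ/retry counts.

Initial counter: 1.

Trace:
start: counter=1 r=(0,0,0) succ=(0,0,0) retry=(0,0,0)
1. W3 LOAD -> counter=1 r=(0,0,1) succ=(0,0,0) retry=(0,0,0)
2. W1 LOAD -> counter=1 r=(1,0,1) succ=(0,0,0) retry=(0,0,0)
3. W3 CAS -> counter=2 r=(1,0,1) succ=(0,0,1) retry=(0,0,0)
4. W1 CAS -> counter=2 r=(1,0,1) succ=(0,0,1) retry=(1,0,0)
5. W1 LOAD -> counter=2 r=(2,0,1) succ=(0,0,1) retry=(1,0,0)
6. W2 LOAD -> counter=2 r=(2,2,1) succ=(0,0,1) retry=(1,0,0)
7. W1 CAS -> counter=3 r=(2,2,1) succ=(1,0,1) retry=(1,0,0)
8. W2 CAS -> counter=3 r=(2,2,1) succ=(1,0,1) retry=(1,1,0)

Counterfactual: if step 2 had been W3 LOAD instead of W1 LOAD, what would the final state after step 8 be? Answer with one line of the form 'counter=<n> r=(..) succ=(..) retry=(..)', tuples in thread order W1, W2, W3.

counter=3 r=(2,2,1) succ=(1,0,1) retry=(1,1,0)

(re-executing from step 2 with the substitution; state before step 2: counter=1 r=(0,0,1) succ=(0,0,0) retry=(0,0,0))
2. W3 LOAD -> counter=1 r=(0,0,1) succ=(0,0,0) retry=(0,0,0)
3. W3 CAS -> counter=2 r=(0,0,1) succ=(0,0,1) retry=(0,0,0)
4. W1 CAS -> counter=2 r=(0,0,1) succ=(0,0,1) retry=(1,0,0)
5. W1 LOAD -> counter=2 r=(2,0,1) succ=(0,0,1) retry=(1,0,0)
6. W2 LOAD -> counter=2 r=(2,2,1) succ=(0,0,1) retry=(1,0,0)
7. W1 CAS -> counter=3 r=(2,2,1) succ=(1,0,1) retry=(1,0,0)
8. W2 CAS -> counter=3 r=(2,2,1) succ=(1,0,1) retry=(1,1,0)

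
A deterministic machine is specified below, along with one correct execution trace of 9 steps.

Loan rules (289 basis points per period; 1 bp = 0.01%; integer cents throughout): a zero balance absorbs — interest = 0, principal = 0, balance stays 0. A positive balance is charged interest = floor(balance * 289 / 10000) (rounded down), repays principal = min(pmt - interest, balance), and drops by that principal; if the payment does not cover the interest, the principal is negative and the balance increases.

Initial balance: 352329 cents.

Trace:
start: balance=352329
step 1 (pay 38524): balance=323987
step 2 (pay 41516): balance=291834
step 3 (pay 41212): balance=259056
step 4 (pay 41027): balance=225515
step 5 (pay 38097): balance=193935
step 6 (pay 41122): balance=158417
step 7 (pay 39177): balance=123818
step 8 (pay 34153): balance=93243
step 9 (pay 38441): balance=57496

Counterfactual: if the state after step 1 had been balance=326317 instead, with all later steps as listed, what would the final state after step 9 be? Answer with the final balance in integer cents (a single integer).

state after step 1 := balance=326317
step 2 (pay 41516): balance=294231
step 3 (pay 41212): balance=261522
step 4 (pay 41027): balance=228052
step 5 (pay 38097): balance=196545
step 6 (pay 41122): balance=161103
step 7 (pay 39177): balance=126581
step 8 (pay 34153): balance=96086
step 9 (pay 38441): balance=60421

60421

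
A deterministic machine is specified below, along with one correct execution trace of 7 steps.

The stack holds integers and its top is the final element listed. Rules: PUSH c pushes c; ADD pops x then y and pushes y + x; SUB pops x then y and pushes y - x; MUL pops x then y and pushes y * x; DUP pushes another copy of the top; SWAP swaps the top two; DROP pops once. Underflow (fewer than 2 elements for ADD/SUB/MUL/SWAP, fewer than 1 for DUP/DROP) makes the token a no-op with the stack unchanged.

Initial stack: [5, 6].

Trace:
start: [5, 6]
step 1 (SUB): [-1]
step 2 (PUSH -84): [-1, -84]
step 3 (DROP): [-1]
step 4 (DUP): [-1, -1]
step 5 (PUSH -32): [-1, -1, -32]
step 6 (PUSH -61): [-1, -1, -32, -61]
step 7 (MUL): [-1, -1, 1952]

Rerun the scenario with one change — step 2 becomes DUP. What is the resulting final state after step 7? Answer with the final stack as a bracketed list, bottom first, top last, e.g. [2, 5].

[-1, -1, 1952]

(re-executing from step 2 with the substitution; state before step 2: [-1])
step 2 (DUP): [-1, -1]
step 3 (DROP): [-1]
step 4 (DUP): [-1, -1]
step 5 (PUSH -32): [-1, -1, -32]
step 6 (PUSH -61): [-1, -1, -32, -61]
step 7 (MUL): [-1, -1, 1952]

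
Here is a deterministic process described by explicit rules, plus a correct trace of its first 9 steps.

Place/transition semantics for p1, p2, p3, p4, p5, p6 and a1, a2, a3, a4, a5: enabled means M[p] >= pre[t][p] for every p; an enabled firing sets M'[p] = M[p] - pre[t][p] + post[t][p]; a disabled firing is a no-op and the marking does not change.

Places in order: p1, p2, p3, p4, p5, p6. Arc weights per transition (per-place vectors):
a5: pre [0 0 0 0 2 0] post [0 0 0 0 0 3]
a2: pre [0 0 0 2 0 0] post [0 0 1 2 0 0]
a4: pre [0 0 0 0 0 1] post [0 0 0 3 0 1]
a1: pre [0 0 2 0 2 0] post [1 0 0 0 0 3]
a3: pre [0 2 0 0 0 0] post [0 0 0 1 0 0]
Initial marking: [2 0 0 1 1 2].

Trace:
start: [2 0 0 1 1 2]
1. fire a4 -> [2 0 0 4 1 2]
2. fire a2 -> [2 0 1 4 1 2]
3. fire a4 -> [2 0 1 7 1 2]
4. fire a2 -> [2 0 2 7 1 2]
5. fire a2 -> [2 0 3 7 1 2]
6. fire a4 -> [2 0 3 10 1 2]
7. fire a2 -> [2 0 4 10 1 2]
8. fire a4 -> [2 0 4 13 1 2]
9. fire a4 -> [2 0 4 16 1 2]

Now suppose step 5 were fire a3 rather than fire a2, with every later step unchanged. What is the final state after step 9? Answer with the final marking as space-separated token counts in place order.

2 0 3 16 1 2

(re-executing from step 5 with the substitution; state before step 5: [2 0 2 7 1 2])
5. fire a3 -> [2 0 2 7 1 2]
6. fire a4 -> [2 0 2 10 1 2]
7. fire a2 -> [2 0 3 10 1 2]
8. fire a4 -> [2 0 3 13 1 2]
9. fire a4 -> [2 0 3 16 1 2]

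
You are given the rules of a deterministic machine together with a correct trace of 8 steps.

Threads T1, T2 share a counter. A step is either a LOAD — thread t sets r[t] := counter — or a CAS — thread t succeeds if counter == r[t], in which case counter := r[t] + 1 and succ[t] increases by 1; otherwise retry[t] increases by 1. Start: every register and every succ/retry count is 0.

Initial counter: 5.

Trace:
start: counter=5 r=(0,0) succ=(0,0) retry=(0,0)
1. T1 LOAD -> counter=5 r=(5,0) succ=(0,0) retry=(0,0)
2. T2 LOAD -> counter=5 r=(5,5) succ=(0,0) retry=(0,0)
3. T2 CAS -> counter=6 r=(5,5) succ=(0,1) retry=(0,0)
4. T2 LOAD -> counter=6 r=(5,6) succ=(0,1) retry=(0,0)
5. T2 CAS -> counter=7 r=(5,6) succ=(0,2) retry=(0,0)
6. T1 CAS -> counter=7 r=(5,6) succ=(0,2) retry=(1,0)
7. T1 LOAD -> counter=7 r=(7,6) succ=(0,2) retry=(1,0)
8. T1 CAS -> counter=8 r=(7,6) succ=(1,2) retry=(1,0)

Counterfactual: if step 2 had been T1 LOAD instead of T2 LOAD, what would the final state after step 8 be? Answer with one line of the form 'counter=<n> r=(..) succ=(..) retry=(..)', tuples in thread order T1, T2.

(re-executing from step 2 with the substitution; state before step 2: counter=5 r=(5,0) succ=(0,0) retry=(0,0))
2. T1 LOAD -> counter=5 r=(5,0) succ=(0,0) retry=(0,0)
3. T2 CAS -> counter=5 r=(5,0) succ=(0,0) retry=(0,1)
4. T2 LOAD -> counter=5 r=(5,5) succ=(0,0) retry=(0,1)
5. T2 CAS -> counter=6 r=(5,5) succ=(0,1) retry=(0,1)
6. T1 CAS -> counter=6 r=(5,5) succ=(0,1) retry=(1,1)
7. T1 LOAD -> counter=6 r=(6,5) succ=(0,1) retry=(1,1)
8. T1 CAS -> counter=7 r=(6,5) succ=(1,1) retry=(1,1)

counter=7 r=(6,5) succ=(1,1) retry=(1,1)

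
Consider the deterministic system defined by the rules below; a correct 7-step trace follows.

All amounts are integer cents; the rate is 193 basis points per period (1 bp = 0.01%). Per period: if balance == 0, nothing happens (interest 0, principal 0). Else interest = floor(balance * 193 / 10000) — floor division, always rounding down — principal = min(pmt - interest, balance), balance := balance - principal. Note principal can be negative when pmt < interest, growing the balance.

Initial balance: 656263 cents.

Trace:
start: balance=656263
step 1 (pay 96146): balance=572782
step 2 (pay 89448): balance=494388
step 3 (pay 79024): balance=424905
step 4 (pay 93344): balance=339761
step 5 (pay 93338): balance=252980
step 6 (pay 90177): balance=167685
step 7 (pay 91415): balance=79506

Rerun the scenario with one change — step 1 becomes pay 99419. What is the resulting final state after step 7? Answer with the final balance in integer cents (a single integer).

75836

(re-executing from step 1 with the substitution; state before step 1: balance=656263)
step 1 (pay 99419): balance=569509
step 2 (pay 89448): balance=491052
step 3 (pay 79024): balance=421505
step 4 (pay 93344): balance=336296
step 5 (pay 93338): balance=249448
step 6 (pay 90177): balance=164085
step 7 (pay 91415): balance=75836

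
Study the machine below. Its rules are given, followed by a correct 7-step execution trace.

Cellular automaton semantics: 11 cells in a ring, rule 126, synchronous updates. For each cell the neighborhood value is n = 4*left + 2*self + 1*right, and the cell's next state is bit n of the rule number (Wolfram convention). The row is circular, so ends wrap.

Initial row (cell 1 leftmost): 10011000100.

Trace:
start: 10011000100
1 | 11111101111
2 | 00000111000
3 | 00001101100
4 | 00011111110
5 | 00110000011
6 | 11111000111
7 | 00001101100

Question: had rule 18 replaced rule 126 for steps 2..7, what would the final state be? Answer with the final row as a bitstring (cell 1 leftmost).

00000000000

(re-executing steps 2..7 under rule 18; state before step 2: 11111101111)
2 | 00000000000
3 | 00000000000
4 | 00000000000
5 | 00000000000
6 | 00000000000
7 | 00000000000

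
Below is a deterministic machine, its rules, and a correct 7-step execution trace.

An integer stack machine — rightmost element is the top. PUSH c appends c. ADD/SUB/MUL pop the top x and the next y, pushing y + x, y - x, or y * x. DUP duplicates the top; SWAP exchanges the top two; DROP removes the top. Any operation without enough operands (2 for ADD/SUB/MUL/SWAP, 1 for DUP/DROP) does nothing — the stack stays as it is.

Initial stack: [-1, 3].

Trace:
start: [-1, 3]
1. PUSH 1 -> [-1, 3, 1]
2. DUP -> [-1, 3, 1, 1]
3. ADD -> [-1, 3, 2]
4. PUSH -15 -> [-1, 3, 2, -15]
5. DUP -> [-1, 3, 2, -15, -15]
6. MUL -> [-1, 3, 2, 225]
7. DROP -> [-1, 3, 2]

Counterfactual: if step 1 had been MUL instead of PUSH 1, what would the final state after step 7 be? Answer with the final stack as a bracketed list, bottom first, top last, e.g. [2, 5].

[-6]

(re-executing from step 1 with the substitution; state before step 1: [-1, 3])
1. MUL -> [-3]
2. DUP -> [-3, -3]
3. ADD -> [-6]
4. PUSH -15 -> [-6, -15]
5. DUP -> [-6, -15, -15]
6. MUL -> [-6, 225]
7. DROP -> [-6]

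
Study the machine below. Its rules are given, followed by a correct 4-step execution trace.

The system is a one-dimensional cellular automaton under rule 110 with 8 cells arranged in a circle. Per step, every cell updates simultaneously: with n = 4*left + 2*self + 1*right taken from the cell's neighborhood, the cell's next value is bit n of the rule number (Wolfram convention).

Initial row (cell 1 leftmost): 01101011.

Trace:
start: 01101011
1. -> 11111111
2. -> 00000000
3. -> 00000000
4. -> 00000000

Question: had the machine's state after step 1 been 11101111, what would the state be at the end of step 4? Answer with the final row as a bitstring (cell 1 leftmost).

state after step 1 := 11101111
2. -> 00111000
3. -> 01101000
4. -> 11111000

11111000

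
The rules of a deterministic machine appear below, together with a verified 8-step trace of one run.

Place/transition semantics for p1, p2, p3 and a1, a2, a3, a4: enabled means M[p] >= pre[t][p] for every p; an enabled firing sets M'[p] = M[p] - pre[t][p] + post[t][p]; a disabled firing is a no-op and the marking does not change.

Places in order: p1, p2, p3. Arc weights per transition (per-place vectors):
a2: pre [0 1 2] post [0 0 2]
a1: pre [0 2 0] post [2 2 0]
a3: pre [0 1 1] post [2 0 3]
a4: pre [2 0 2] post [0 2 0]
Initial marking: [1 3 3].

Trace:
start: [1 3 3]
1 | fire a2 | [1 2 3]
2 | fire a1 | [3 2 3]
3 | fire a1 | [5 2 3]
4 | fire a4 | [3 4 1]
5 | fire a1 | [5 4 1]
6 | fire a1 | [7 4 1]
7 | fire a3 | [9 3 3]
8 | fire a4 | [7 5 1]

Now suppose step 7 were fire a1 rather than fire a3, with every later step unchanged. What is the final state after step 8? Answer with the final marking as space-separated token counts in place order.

9 4 1

(re-executing from step 7 with the substitution; state before step 7: [7 4 1])
7 | fire a1 | [9 4 1]
8 | fire a4 | [9 4 1]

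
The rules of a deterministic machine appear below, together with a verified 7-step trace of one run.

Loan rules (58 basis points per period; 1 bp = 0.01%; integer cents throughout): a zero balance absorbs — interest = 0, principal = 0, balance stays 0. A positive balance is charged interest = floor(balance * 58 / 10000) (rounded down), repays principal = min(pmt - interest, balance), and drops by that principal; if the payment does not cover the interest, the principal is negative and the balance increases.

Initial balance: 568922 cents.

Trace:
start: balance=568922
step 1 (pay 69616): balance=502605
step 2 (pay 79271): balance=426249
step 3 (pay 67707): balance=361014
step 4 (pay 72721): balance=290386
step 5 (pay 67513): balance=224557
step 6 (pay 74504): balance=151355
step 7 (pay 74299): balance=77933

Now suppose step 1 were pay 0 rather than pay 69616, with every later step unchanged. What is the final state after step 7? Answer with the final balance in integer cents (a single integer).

(re-executing from step 1 with the substitution; state before step 1: balance=568922)
step 1 (pay 0): balance=572221
step 2 (pay 79271): balance=496268
step 3 (pay 67707): balance=431439
step 4 (pay 72721): balance=361220
step 5 (pay 67513): balance=295802
step 6 (pay 74504): balance=223013
step 7 (pay 74299): balance=150007

150007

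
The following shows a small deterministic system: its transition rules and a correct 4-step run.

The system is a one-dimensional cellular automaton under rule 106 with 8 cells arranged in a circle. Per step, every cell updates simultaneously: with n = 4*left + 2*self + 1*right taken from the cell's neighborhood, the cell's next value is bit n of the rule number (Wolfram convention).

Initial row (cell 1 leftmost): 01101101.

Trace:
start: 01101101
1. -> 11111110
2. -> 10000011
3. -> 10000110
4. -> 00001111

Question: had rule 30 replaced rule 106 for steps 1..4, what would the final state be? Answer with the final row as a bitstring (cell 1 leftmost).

(re-executing steps 1..4 under rule 30; state before step 1: 01101101)
1. -> 01001001
2. -> 01111111
3. -> 01000000
4. -> 11100000

11100000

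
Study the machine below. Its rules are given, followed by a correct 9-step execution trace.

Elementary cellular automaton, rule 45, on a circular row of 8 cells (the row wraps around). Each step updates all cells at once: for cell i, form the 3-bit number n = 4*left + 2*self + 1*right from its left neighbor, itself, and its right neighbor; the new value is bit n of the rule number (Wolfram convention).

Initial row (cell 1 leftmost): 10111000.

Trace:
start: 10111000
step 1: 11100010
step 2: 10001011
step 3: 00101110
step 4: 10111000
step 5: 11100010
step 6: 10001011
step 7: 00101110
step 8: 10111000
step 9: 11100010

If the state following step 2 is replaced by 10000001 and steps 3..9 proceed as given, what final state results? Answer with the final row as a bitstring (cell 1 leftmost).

state after step 2 := 10000001
step 3: 00111101
step 4: 00100011
step 5: 00101010
step 6: 10111110
step 7: 11100001
step 8: 00001101
step 9: 01101011

01101011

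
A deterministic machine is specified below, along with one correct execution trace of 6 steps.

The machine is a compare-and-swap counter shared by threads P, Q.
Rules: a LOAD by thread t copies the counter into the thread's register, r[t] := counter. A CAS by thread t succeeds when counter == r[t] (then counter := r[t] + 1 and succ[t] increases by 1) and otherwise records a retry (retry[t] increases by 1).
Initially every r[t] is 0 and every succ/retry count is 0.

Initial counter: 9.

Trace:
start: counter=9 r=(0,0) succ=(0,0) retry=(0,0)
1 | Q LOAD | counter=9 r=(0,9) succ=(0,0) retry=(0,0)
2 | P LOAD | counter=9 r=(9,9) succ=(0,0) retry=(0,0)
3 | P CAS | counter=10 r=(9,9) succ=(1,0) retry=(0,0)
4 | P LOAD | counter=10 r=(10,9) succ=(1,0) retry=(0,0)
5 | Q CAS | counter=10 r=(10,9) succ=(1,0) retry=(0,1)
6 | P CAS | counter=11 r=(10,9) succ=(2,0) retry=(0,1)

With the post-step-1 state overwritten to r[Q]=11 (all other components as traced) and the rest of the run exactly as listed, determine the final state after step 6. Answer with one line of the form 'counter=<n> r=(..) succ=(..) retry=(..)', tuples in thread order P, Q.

state after step 1 := counter=9 r=(0,11) succ=(0,0) retry=(0,0)
2 | P LOAD | counter=9 r=(9,11) succ=(0,0) retry=(0,0)
3 | P CAS | counter=10 r=(9,11) succ=(1,0) retry=(0,0)
4 | P LOAD | counter=10 r=(10,11) succ=(1,0) retry=(0,0)
5 | Q CAS | counter=10 r=(10,11) succ=(1,0) retry=(0,1)
6 | P CAS | counter=11 r=(10,11) succ=(2,0) retry=(0,1)

counter=11 r=(10,11) succ=(2,0) retry=(0,1)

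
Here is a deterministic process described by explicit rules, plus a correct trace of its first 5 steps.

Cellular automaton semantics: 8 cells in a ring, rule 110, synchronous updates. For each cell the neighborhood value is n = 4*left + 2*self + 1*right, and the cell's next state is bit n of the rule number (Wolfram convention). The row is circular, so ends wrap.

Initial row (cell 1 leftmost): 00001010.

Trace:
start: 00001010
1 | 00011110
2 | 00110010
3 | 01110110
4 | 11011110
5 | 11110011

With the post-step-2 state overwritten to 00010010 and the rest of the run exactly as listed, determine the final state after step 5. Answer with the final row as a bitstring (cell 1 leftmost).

state after step 2 := 00010010
3 | 00110110
4 | 01111110
5 | 11000010

11000010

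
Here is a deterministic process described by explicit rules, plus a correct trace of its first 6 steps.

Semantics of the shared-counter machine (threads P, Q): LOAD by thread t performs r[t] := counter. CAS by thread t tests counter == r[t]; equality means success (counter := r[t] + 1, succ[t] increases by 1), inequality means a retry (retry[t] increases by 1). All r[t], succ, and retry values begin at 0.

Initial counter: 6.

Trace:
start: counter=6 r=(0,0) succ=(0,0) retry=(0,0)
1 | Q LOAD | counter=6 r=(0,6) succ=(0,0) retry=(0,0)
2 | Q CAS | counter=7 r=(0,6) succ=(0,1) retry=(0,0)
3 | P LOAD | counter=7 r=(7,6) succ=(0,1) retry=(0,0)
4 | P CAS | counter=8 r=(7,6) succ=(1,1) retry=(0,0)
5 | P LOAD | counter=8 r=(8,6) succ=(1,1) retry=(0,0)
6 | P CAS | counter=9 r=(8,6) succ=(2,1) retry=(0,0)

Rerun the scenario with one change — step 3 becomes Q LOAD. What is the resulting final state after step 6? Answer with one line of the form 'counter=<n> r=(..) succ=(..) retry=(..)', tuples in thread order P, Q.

counter=8 r=(7,7) succ=(1,1) retry=(1,0)

(re-executing from step 3 with the substitution; state before step 3: counter=7 r=(0,6) succ=(0,1) retry=(0,0))
3 | Q LOAD | counter=7 r=(0,7) succ=(0,1) retry=(0,0)
4 | P CAS | counter=7 r=(0,7) succ=(0,1) retry=(1,0)
5 | P LOAD | counter=7 r=(7,7) succ=(0,1) retry=(1,0)
6 | P CAS | counter=8 r=(7,7) succ=(1,1) retry=(1,0)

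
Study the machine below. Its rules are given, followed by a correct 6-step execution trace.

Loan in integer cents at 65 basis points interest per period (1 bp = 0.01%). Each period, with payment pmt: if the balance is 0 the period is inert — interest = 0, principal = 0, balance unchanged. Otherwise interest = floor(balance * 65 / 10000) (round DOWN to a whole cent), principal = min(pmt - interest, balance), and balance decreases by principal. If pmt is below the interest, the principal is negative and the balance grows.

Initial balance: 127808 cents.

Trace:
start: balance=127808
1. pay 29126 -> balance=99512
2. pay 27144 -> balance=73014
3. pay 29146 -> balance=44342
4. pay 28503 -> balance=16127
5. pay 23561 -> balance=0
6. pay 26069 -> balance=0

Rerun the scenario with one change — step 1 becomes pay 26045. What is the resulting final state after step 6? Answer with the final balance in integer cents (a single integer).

0

(re-executing from step 1 with the substitution; state before step 1: balance=127808)
1. pay 26045 -> balance=102593
2. pay 27144 -> balance=76115
3. pay 29146 -> balance=47463
4. pay 28503 -> balance=19268
5. pay 23561 -> balance=0
6. pay 26069 -> balance=0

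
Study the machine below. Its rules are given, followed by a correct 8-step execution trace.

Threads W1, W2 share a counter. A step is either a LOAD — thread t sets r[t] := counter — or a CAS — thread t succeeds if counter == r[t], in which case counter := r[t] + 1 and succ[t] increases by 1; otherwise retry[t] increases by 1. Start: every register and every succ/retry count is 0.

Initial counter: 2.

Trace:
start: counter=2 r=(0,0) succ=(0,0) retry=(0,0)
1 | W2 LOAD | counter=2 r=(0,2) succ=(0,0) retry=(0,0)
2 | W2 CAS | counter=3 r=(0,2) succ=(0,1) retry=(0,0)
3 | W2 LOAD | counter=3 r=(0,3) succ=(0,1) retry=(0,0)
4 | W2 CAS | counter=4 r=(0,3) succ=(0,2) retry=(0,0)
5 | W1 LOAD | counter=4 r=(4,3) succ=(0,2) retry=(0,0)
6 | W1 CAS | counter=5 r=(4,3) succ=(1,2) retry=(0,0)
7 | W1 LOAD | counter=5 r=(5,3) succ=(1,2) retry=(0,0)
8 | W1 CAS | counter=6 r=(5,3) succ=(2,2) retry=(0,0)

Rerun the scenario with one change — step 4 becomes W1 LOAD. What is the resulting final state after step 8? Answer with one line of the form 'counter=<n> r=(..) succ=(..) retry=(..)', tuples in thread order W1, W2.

counter=5 r=(4,3) succ=(2,1) retry=(0,0)

(re-executing from step 4 with the substitution; state before step 4: counter=3 r=(0,3) succ=(0,1) retry=(0,0))
4 | W1 LOAD | counter=3 r=(3,3) succ=(0,1) retry=(0,0)
5 | W1 LOAD | counter=3 r=(3,3) succ=(0,1) retry=(0,0)
6 | W1 CAS | counter=4 r=(3,3) succ=(1,1) retry=(0,0)
7 | W1 LOAD | counter=4 r=(4,3) succ=(1,1) retry=(0,0)
8 | W1 CAS | counter=5 r=(4,3) succ=(2,1) retry=(0,0)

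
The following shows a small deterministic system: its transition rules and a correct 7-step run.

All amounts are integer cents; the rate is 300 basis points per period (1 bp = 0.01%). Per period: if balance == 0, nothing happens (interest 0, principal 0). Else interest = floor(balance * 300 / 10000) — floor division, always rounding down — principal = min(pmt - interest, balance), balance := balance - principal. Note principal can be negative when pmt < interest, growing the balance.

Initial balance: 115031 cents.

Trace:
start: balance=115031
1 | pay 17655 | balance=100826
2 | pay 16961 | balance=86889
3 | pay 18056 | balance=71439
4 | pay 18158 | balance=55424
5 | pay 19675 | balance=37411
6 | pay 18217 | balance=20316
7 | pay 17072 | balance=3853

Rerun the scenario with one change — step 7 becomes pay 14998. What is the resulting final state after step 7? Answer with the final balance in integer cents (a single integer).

(re-executing from step 7 with the substitution; state before step 7: balance=20316)
7 | pay 14998 | balance=5927

5927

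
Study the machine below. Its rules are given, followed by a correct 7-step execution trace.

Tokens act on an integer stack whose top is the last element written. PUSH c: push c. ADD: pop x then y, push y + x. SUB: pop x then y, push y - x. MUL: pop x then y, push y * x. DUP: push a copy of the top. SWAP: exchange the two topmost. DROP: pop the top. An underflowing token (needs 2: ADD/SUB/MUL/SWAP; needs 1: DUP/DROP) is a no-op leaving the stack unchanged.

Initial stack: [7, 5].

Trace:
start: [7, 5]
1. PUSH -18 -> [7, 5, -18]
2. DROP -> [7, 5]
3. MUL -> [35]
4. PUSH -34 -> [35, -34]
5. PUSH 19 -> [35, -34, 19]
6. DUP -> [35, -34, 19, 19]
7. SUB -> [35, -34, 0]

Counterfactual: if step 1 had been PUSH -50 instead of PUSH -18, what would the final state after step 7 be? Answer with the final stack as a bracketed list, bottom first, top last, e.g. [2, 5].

(re-executing from step 1 with the substitution; state before step 1: [7, 5])
1. PUSH -50 -> [7, 5, -50]
2. DROP -> [7, 5]
3. MUL -> [35]
4. PUSH -34 -> [35, -34]
5. PUSH 19 -> [35, -34, 19]
6. DUP -> [35, -34, 19, 19]
7. SUB -> [35, -34, 0]

[35, -34, 0]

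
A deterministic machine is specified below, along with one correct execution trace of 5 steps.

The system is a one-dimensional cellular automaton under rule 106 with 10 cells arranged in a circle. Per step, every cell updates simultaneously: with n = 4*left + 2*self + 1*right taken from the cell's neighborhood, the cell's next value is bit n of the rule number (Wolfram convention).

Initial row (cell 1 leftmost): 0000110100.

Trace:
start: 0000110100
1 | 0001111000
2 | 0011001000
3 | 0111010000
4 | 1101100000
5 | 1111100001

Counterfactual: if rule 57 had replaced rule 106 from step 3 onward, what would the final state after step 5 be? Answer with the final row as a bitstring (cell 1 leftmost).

0010101011

(re-executing steps 3..5 under rule 57; state before step 3: 0011001000)
3 | 1010100111
4 | 0101010100
5 | 0010101011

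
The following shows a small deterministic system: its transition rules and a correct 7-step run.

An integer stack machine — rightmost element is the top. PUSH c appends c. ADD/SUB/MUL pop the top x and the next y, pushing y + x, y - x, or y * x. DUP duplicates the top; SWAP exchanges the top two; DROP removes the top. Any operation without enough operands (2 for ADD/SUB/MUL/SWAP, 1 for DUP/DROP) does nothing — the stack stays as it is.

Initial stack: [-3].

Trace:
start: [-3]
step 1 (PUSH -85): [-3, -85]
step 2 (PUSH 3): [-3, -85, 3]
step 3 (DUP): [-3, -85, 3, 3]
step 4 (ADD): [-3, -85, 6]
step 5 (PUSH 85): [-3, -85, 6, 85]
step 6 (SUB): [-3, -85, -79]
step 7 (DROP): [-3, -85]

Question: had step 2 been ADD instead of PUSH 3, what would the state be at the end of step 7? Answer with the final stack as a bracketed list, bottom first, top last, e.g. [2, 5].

(re-executing from step 2 with the substitution; state before step 2: [-3, -85])
step 2 (ADD): [-88]
step 3 (DUP): [-88, -88]
step 4 (ADD): [-176]
step 5 (PUSH 85): [-176, 85]
step 6 (SUB): [-261]
step 7 (DROP): []

[]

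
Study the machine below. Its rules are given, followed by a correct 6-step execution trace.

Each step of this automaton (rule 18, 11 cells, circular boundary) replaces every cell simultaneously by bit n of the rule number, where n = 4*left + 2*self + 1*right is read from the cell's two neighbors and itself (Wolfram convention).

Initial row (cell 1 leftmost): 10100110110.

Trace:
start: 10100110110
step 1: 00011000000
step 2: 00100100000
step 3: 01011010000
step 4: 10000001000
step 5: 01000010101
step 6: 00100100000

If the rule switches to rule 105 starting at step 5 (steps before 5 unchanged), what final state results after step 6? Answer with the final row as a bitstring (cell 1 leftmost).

(re-executing steps 5..6 under rule 105; state before step 5: 10000001000)
step 5: 00111100010
step 6: 10100101000

10100101000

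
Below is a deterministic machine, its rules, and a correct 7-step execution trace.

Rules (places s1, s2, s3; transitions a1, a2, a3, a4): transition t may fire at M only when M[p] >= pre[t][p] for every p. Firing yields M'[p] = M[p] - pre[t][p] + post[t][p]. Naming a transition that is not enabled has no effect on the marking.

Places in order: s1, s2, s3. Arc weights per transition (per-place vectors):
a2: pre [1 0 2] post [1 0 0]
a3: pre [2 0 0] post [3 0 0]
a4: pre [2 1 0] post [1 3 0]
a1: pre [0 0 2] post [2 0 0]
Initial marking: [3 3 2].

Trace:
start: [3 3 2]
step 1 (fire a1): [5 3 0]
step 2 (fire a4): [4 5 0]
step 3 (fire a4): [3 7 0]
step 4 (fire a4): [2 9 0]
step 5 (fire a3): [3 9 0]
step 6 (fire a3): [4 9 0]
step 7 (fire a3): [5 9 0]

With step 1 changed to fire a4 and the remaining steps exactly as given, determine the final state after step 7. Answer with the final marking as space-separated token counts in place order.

(re-executing from step 1 with the substitution; state before step 1: [3 3 2])
step 1 (fire a4): [2 5 2]
step 2 (fire a4): [1 7 2]
step 3 (fire a4): [1 7 2]
step 4 (fire a4): [1 7 2]
step 5 (fire a3): [1 7 2]
step 6 (fire a3): [1 7 2]
step 7 (fire a3): [1 7 2]

1 7 2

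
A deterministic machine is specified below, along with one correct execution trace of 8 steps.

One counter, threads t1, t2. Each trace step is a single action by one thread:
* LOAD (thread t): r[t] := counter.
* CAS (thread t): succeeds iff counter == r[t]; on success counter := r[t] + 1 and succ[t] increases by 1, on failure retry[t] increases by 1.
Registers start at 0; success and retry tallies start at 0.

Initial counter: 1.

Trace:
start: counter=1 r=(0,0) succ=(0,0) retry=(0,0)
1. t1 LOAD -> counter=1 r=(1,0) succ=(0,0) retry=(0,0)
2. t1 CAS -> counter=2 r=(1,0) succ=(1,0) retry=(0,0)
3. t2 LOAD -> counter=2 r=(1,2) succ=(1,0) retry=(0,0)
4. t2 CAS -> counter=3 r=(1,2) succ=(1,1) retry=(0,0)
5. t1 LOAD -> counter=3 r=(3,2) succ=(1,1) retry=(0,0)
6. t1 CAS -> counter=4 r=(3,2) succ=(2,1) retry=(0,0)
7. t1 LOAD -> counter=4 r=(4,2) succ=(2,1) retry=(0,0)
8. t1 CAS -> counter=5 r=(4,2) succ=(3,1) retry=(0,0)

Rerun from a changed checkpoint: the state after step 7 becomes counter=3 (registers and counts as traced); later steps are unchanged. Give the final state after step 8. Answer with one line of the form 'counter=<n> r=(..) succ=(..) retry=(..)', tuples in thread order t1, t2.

state after step 7 := counter=3 r=(4,2) succ=(2,1) retry=(0,0)
8. t1 CAS -> counter=3 r=(4,2) succ=(2,1) retry=(1,0)

counter=3 r=(4,2) succ=(2,1) retry=(1,0)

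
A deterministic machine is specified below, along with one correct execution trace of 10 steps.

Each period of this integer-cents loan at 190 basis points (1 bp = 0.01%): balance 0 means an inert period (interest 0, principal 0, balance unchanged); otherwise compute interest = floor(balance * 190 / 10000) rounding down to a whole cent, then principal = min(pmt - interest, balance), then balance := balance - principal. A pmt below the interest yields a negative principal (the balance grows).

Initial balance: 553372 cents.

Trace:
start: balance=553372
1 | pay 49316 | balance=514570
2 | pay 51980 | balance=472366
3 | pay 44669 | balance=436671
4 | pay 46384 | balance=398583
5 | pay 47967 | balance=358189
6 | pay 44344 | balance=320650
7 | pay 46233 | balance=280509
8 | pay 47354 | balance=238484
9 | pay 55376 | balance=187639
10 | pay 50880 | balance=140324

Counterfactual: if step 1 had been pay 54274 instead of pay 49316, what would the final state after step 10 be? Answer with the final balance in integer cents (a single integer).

134450

(re-executing from step 1 with the substitution; state before step 1: balance=553372)
1 | pay 54274 | balance=509612
2 | pay 51980 | balance=467314
3 | pay 44669 | balance=431523
4 | pay 46384 | balance=393337
5 | pay 47967 | balance=352843
6 | pay 44344 | balance=315203
7 | pay 46233 | balance=274958
8 | pay 47354 | balance=232828
9 | pay 55376 | balance=181875
10 | pay 50880 | balance=134450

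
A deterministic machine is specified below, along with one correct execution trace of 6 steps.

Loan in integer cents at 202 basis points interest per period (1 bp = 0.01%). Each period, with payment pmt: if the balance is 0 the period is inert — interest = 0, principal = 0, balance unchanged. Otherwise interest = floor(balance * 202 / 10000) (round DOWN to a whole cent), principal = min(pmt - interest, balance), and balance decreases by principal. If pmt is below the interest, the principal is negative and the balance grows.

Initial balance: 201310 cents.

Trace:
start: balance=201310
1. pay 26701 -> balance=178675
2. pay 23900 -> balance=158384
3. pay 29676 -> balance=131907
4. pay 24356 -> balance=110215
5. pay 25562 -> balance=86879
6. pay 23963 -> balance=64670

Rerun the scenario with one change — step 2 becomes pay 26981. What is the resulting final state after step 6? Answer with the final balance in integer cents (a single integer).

61333

(re-executing from step 2 with the substitution; state before step 2: balance=178675)
2. pay 26981 -> balance=155303
3. pay 29676 -> balance=128764
4. pay 24356 -> balance=107009
5. pay 25562 -> balance=83608
6. pay 23963 -> balance=61333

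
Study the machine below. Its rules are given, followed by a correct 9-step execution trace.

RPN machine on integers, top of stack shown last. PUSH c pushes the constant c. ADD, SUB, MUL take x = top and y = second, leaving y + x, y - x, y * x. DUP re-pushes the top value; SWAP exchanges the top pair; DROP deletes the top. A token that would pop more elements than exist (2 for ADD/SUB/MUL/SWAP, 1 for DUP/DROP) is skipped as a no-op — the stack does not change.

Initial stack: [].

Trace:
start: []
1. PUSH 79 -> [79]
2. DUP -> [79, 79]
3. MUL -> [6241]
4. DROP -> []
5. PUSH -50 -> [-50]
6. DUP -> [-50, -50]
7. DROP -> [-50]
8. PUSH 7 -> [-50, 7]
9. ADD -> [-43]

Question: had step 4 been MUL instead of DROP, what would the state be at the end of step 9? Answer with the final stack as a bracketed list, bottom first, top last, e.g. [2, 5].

(re-executing from step 4 with the substitution; state before step 4: [6241])
4. MUL -> [6241]
5. PUSH -50 -> [6241, -50]
6. DUP -> [6241, -50, -50]
7. DROP -> [6241, -50]
8. PUSH 7 -> [6241, -50, 7]
9. ADD -> [6241, -43]

[6241, -43]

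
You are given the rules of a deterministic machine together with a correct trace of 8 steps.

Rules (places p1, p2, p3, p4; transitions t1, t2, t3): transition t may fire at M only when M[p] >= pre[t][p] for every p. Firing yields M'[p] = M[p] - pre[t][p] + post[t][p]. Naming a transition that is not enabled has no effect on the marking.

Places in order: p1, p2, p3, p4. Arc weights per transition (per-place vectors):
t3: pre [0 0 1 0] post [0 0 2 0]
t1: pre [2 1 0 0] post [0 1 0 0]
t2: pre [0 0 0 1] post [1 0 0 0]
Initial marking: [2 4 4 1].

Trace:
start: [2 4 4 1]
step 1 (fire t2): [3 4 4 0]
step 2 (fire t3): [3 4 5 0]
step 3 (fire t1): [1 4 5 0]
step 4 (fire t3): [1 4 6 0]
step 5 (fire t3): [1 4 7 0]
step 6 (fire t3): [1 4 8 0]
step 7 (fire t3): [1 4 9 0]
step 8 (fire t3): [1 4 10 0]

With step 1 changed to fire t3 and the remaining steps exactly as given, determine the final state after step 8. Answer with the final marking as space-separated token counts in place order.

(re-executing from step 1 with the substitution; state before step 1: [2 4 4 1])
step 1 (fire t3): [2 4 5 1]
step 2 (fire t3): [2 4 6 1]
step 3 (fire t1): [0 4 6 1]
step 4 (fire t3): [0 4 7 1]
step 5 (fire t3): [0 4 8 1]
step 6 (fire t3): [0 4 9 1]
step 7 (fire t3): [0 4 10 1]
step 8 (fire t3): [0 4 11 1]

0 4 11 1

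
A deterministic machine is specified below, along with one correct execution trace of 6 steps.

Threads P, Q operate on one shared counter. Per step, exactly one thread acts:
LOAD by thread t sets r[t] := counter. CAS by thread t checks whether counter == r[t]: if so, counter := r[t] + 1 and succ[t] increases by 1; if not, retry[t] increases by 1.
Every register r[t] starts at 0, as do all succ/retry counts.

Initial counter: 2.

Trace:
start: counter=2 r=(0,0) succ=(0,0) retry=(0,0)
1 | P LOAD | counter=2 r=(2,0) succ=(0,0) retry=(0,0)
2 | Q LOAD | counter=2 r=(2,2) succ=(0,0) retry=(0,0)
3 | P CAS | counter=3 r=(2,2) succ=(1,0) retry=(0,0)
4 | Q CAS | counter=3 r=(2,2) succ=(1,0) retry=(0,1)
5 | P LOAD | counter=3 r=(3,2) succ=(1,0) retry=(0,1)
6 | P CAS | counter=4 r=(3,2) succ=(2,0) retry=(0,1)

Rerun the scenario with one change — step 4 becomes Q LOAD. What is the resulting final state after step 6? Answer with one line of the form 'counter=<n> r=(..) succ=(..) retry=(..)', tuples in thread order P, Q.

counter=4 r=(3,3) succ=(2,0) retry=(0,0)

(re-executing from step 4 with the substitution; state before step 4: counter=3 r=(2,2) succ=(1,0) retry=(0,0))
4 | Q LOAD | counter=3 r=(2,3) succ=(1,0) retry=(0,0)
5 | P LOAD | counter=3 r=(3,3) succ=(1,0) retry=(0,0)
6 | P CAS | counter=4 r=(3,3) succ=(2,0) retry=(0,0)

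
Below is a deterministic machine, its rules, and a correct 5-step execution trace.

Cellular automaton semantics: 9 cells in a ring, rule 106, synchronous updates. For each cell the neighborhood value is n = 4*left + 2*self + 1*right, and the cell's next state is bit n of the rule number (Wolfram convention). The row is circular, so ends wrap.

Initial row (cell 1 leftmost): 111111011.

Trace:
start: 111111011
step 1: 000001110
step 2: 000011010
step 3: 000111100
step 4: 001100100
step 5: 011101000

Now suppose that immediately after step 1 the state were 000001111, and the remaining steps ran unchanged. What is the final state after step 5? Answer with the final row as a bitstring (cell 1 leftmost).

011111100

state after step 1 := 000001111
step 2: 000011001
step 3: 000111010
step 4: 001101100
step 5: 011111100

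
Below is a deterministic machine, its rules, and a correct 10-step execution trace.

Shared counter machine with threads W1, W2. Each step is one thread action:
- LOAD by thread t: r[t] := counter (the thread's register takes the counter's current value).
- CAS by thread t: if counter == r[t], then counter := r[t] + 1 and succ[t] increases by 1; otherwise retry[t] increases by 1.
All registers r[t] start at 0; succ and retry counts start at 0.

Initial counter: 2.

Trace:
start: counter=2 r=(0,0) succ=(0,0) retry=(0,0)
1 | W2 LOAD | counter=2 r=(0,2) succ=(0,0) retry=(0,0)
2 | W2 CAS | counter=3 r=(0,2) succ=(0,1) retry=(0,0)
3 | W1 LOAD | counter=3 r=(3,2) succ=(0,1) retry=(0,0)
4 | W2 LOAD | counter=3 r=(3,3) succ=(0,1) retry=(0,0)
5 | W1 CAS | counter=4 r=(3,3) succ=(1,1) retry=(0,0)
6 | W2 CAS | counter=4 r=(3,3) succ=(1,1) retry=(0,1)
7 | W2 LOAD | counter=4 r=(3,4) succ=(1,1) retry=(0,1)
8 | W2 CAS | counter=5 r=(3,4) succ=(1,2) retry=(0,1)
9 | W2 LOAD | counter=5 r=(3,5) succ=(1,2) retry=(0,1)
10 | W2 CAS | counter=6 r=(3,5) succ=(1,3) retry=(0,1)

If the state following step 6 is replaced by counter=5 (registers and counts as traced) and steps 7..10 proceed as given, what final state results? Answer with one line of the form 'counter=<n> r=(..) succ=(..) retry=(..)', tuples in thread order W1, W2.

counter=7 r=(3,6) succ=(1,3) retry=(0,1)

state after step 6 := counter=5 r=(3,3) succ=(1,1) retry=(0,1)
7 | W2 LOAD | counter=5 r=(3,5) succ=(1,1) retry=(0,1)
8 | W2 CAS | counter=6 r=(3,5) succ=(1,2) retry=(0,1)
9 | W2 LOAD | counter=6 r=(3,6) succ=(1,2) retry=(0,1)
10 | W2 CAS | counter=7 r=(3,6) succ=(1,3) retry=(0,1)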